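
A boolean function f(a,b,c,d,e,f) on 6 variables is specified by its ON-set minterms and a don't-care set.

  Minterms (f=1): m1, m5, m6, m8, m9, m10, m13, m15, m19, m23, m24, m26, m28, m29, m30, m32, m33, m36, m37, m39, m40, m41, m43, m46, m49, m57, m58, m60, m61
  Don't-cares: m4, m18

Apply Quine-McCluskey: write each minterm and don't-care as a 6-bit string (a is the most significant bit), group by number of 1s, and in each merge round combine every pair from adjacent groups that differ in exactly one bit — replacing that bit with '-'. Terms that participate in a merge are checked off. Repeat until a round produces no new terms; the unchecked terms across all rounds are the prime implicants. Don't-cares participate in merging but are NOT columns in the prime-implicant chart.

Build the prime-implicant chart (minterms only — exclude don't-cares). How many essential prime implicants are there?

size-2^0 implicants → 000001(✓)  000100(✓)  000101(✓)  000110(✓)  001000(✓)  001001(✓)  001010(✓)  001101(✓)  001111(✓)  010010(✓)  010011(✓)  010111(✓)  011000(✓)  011010(✓)  011100(✓)  011101(✓)  011110(✓)  100000(✓)  100001(✓)  100100(✓)  100101(✓)  100111(✓)  101000(✓)  101001(✓)  101011(✓)  101110  110001(✓)  111001(✓)  111010(✓)  111100(✓)  111101(✓)
size-2^1 implicants → -00001(✓)  -00100(✓)  -00101(✓)  -01000(✓)  -01001(✓)  -11010  -11100(✓)  -11101(✓)  0-1000(✓)  0-1010(✓)  0-1101  00-001(✓)  00-101(✓)  000-01(✓)  0001-0  00010-(✓)  001-01(✓)  0010-0(✓)  00100-(✓)  0011-1  01-010  010-11  01001-  011-00(✓)  011-10(✓)  0110-0(✓)  0111-0(✓)  01110-(✓)  1-0001(✓)  1-1001(✓)  10-000(✓)  10-001(✓)  100-00(✓)  100-01(✓)  10000-(✓)  1001-1  10010-(✓)  1010-1  10100-(✓)  11-001(✓)  111-01  11110-(✓)
size-2^2 implicants → -0-001  -00-01  -0010-  -0100-  -1110-  0-10-0  00--01  011--0  1--001  10-00-  100-0-
Unchecked terms (primes): -0-001, -00-01, -0010-, -0100-, -11010, -1110-, 0-10-0, 0-1101, 00--01, 0001-0, 0011-1, 01-010, 010-11, 01001-, 011--0, 1--001, 10-00-, 100-0-, 1001-1, 1010-1, 101110, 111-01
Minterm coverage:
  m1 ⊆ -0-001,-00-01,00--01
  m5 ⊆ -00-01,-0010-,00--01
  m6 ⊆ 0001-0 [E]
  m8 ⊆ -0100-,0-10-0
  m9 ⊆ -0-001,-0100-,00--01
  m10 ⊆ 0-10-0 [E]
  m13 ⊆ 0-1101,00--01,0011-1
  m15 ⊆ 0011-1 [E]
  m19 ⊆ 010-11,01001-
  m23 ⊆ 010-11 [E]
  m24 ⊆ 0-10-0,011--0
  m26 ⊆ -11010,0-10-0,01-010,011--0
  m28 ⊆ -1110-,011--0
  m29 ⊆ -1110-,0-1101
  m30 ⊆ 011--0 [E]
  m32 ⊆ 10-00-,100-0-
  m33 ⊆ -0-001,-00-01,1--001,10-00-,100-0-
  m36 ⊆ -0010-,100-0-
  m37 ⊆ -00-01,-0010-,100-0-,1001-1
  m39 ⊆ 1001-1 [E]
  m40 ⊆ -0100-,10-00-
  m41 ⊆ -0-001,-0100-,1--001,10-00-,1010-1
  m43 ⊆ 1010-1 [E]
  m46 ⊆ 101110 [E]
  m49 ⊆ 1--001 [E]
  m57 ⊆ 1--001,111-01
  m58 ⊆ -11010 [E]
  m60 ⊆ -1110- [E]
  m61 ⊆ -1110-,111-01
E = {-11010, -1110-, 0-10-0, 0001-0, 0011-1, 010-11, 011--0, 1--001, 1001-1, 1010-1, 101110}

11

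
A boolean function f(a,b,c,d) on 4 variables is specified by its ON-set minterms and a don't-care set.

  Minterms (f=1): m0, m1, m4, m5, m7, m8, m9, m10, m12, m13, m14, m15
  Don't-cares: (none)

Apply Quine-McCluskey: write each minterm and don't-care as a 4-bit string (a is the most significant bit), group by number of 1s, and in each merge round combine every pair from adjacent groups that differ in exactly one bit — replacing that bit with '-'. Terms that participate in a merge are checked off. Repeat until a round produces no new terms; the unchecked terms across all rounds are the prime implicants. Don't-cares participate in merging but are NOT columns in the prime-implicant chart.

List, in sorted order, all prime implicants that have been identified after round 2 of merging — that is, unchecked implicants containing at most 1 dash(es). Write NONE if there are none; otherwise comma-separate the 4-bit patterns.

Round 0: 0000✓ 0001✓ 0100✓ 0101✓ 0111✓ 1000✓ 1001✓ 1010✓ 1100✓ 1101✓ 1110✓ 1111✓
Round 1: -000✓ -001✓ -100✓ -101✓ -111✓ 0-00✓ 0-01✓ 000-✓ 01-1✓ 010-✓ 1-00✓ 1-01✓ 1-10✓ 10-0✓ 100-✓ 11-0✓ 11-1✓ 110-✓ 111-✓
Round 2: --00✓ --01✓ -00-✓ -1-1 -10-✓ 0-0-✓ 1--0 1-0-✓ 11--
Round 3: --0-
PIs = {--0-, -1-1, 1--0, 11--}

NONE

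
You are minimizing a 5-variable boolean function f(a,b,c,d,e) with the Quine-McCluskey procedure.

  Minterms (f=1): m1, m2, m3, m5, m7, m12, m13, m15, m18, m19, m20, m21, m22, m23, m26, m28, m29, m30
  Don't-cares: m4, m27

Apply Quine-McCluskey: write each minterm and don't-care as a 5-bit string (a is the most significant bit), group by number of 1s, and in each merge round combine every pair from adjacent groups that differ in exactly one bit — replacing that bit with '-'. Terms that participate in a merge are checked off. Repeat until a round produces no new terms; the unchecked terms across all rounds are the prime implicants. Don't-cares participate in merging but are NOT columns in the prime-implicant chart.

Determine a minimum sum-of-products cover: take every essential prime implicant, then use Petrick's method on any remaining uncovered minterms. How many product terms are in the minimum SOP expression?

6

[col 0] 00001*, 00010*, 00011*, 00100*, 00101*, 00111*, 01100*, 01101*, 01111*, 10010*, 10011*, 10100*, 10101*, 10110*, 10111*, 11010*, 11011*, 11100*, 11101*, 11110*
[col 1] -0010*, -0011*, -0100*, -0101*, -0111*, -1100*, -1101*, 0-100*, 0-101*, 0-111*, 00-01*, 00-11*, 000-1*, 0001-*, 001-1*, 0010-*, 011-1*, 0110-*, 1-010*, 1-011*, 1-100*, 1-101*, 1-110*, 10-10*, 10-11*, 1001-*, 101-0*, 101-1*, 1010-*, 1011-*, 11-10*, 1101-*, 111-0*, 1110-*
[col 2] --100*, --101*, -0-11, -001-, -01-1, -010-*, -110-*, 0-1-1, 0-10-*, 00--1, 1--10, 1-01-, 1-1-0, 1-10-*, 10-1-, 101--
[col 3] --10-
Prime implicants: --10-, -0-11, -001-, -01-1, 0-1-1, 00--1, 1--10, 1-01-, 1-1-0, 10-1-, 101--
PI chart (minterm → PIs covering it):
  1 | 00--1  (sole → essential)
  2 | -001-  (sole → essential)
  3 | -0-11,-001-,00--1
  5 | --10-,-01-1,0-1-1,00--1
  7 | -0-11,-01-1,0-1-1,00--1
  12 | --10-  (sole → essential)
  13 | --10-,0-1-1
  15 | 0-1-1  (sole → essential)
  18 | -001-,1--10,1-01-,10-1-
  19 | -0-11,-001-,1-01-,10-1-
  20 | --10-,1-1-0,101--
  21 | --10-,-01-1,101--
  22 | 1--10,1-1-0,10-1-,101--
  23 | -0-11,-01-1,10-1-,101--
  26 | 1--10,1-01-
  28 | --10-,1-1-0
  29 | --10-  (sole → essential)
  30 | 1--10,1-1-0
Essential prime implicants: --10-, -001-, 0-1-1, 00--1
Petrick residual → -0-11, 1--10
Minimum SOP uses 6 PIs: cd' + b'de + b'c'd + a'ce + a'b'e + ade'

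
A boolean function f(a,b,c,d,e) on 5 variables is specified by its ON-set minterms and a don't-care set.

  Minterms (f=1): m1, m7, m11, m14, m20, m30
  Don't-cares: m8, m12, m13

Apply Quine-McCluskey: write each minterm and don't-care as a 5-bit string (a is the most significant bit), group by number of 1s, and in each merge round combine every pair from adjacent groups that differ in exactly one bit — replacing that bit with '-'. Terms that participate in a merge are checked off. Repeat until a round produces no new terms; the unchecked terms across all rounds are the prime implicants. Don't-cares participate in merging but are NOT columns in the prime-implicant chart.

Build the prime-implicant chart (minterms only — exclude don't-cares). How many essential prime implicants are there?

5

Round 0: 00001 00111 01000✓ 01011 01100✓ 01101✓ 01110✓ 10100 11110✓
Round 1: -1110 01-00 011-0 0110-
PIs = {-1110, 00001, 00111, 01-00, 01011, 011-0, 0110-, 10100}
Coverage chart:
  m1: 00001 ←essential
  m7: 00111 ←essential
  m11: 01011 ←essential
  m14: -1110,011-0
  m20: 10100 ←essential
  m30: -1110 ←essential
Essential: -1110, 00001, 00111, 01011, 10100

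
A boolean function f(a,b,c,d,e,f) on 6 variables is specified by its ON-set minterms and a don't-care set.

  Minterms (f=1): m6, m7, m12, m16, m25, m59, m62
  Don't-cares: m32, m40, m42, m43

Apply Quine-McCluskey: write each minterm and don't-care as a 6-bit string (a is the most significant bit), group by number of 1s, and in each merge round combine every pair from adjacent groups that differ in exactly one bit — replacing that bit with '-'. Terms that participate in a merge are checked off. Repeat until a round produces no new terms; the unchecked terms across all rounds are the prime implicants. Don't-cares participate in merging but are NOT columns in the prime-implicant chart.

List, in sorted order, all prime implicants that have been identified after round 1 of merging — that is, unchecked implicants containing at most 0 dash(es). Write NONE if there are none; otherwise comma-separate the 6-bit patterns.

[col 0] 000110*, 000111*, 001100, 010000, 011001, 100000*, 101000*, 101010*, 101011*, 111011*, 111110
[col 1] 00011-, 1-1011, 10-000, 1010-0, 10101-
Prime implicants: 00011-, 001100, 010000, 011001, 1-1011, 10-000, 1010-0, 10101-, 111110

001100, 010000, 011001, 111110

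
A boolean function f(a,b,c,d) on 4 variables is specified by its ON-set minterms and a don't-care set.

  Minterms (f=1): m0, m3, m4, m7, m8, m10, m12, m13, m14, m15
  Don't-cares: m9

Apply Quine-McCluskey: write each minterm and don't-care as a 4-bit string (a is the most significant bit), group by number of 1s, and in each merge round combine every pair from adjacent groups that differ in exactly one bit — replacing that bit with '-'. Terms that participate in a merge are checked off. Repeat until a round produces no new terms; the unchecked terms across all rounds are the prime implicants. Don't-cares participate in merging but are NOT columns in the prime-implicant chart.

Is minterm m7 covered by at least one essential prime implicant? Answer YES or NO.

Round 0: 0000✓ 0011✓ 0100✓ 0111✓ 1000✓ 1001✓ 1010✓ 1100✓ 1101✓ 1110✓ 1111✓
Round 1: -000✓ -100✓ -111 0-00✓ 0-11 1-00✓ 1-01✓ 1-10✓ 10-0✓ 100-✓ 11-0✓ 11-1✓ 110-✓ 111-✓
Round 2: --00 1--0 1-0- 11--
PIs = {--00, -111, 0-11, 1--0, 1-0-, 11--}
Coverage chart:
  m0: --00 ←essential
  m3: 0-11 ←essential
  m4: --00 ←essential
  m7: -111,0-11
  m8: --00,1--0,1-0-
  m10: 1--0 ←essential
  m12: --00,1--0,1-0-,11--
  m13: 1-0-,11--
  m14: 1--0,11--
  m15: -111,11--
Essential: --00, 0-11, 1--0

YES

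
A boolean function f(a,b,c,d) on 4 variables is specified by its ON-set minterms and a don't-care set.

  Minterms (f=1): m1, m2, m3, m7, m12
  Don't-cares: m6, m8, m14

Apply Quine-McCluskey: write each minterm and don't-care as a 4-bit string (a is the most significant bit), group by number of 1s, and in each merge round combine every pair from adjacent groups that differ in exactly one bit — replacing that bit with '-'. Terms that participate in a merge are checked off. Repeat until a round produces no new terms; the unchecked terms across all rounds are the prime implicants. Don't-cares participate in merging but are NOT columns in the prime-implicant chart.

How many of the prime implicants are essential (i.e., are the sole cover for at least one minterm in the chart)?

2

size-2^0 implicants → 0001(✓)  0010(✓)  0011(✓)  0110(✓)  0111(✓)  1000(✓)  1100(✓)  1110(✓)
size-2^1 implicants → -110  0-10(✓)  0-11(✓)  00-1  001-(✓)  011-(✓)  1-00  11-0
size-2^2 implicants → 0-1-
Unchecked terms (primes): -110, 0-1-, 00-1, 1-00, 11-0
Minterm coverage:
  m1 ⊆ 00-1 [E]
  m2 ⊆ 0-1- [E]
  m3 ⊆ 0-1-,00-1
  m7 ⊆ 0-1- [E]
  m12 ⊆ 1-00,11-0
E = {0-1-, 00-1}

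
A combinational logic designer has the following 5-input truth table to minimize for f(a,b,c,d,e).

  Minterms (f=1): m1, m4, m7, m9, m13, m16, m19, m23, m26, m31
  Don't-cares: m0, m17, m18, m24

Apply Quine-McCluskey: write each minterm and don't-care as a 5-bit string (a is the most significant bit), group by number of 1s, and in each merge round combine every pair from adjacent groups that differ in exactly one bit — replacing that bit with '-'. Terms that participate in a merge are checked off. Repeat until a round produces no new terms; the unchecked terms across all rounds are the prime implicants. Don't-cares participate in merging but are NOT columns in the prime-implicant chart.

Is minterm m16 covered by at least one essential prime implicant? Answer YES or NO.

YES

size-2^0 implicants → 00000(✓)  00001(✓)  00100(✓)  00111(✓)  01001(✓)  01101(✓)  10000(✓)  10001(✓)  10010(✓)  10011(✓)  10111(✓)  11000(✓)  11010(✓)  11111(✓)
size-2^1 implicants → -0000(✓)  -0001(✓)  -0111  0-001  00-00  0000-(✓)  01-01  1-000(✓)  1-010(✓)  1-111  10-11  100-0(✓)  100-1(✓)  1000-(✓)  1001-(✓)  110-0(✓)
size-2^2 implicants → -000-  1-0-0  100--
Unchecked terms (primes): -000-, -0111, 0-001, 00-00, 01-01, 1-0-0, 1-111, 10-11, 100--
Minterm coverage:
  m1 ⊆ -000-,0-001
  m4 ⊆ 00-00 [E]
  m7 ⊆ -0111 [E]
  m9 ⊆ 0-001,01-01
  m13 ⊆ 01-01 [E]
  m16 ⊆ -000-,1-0-0,100--
  m19 ⊆ 10-11,100--
  m23 ⊆ -0111,1-111,10-11
  m26 ⊆ 1-0-0 [E]
  m31 ⊆ 1-111 [E]
E = {-0111, 00-00, 01-01, 1-0-0, 1-111}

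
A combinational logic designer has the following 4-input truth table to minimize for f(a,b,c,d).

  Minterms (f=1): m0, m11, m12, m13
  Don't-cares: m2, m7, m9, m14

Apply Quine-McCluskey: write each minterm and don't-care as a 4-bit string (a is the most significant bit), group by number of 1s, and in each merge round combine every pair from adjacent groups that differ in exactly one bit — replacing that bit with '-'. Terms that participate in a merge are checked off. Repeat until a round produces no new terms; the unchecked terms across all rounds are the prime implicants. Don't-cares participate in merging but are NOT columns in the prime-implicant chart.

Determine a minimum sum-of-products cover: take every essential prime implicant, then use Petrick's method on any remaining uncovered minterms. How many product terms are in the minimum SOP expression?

3

[col 0] 0000*, 0010*, 0111, 1001*, 1011*, 1100*, 1101*, 1110*
[col 1] 00-0, 1-01, 10-1, 11-0, 110-
Prime implicants: 00-0, 0111, 1-01, 10-1, 11-0, 110-
PI chart (minterm → PIs covering it):
  0 | 00-0  (sole → essential)
  11 | 10-1  (sole → essential)
  12 | 11-0,110-
  13 | 1-01,110-
Essential prime implicants: 00-0, 10-1
Petrick residual → 110-
Minimum SOP uses 3 PIs: a'b'd' + ab'd + abc'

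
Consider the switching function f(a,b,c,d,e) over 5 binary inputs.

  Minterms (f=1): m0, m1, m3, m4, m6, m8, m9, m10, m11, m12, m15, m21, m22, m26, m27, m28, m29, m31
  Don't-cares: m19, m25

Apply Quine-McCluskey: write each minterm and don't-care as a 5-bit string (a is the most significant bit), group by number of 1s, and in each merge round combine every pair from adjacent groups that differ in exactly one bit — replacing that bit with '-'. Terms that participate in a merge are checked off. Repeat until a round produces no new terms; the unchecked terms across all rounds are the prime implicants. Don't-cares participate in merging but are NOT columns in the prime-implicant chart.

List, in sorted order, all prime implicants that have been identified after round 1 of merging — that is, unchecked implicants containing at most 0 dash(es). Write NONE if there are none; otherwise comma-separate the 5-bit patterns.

[col 0] 00000*, 00001*, 00011*, 00100*, 00110*, 01000*, 01001*, 01010*, 01011*, 01100*, 01111*, 10011*, 10101*, 10110*, 11001*, 11010*, 11011*, 11100*, 11101*, 11111*
[col 1] -0011*, -0110, -1001*, -1010*, -1011*, -1100, -1111*, 0-000*, 0-001*, 0-011*, 0-100*, 00-00*, 000-1*, 0000-*, 001-0, 01-00*, 01-11*, 010-0*, 010-1*, 0100-*, 0101-*, 1-011*, 1-101, 11-01*, 11-11*, 110-1*, 1101-*, 111-1*, 1110-
[col 2] --011, -1-11, -10-1, -101-, 0--00, 0-0-1, 0-00-, 010--, 11--1
Prime implicants: --011, -0110, -1-11, -10-1, -101-, -1100, 0--00, 0-0-1, 0-00-, 001-0, 010--, 1-101, 11--1, 1110-

NONE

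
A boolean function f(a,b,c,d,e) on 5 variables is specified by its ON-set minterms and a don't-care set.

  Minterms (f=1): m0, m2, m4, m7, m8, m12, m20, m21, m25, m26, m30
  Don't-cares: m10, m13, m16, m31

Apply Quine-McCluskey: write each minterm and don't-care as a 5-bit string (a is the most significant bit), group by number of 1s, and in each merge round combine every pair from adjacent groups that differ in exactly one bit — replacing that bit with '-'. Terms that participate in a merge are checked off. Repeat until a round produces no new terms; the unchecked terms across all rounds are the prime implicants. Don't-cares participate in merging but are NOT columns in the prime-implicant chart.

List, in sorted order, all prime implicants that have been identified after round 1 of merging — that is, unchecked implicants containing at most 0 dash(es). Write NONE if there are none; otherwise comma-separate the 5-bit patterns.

00111, 11001

Round 0: 00000✓ 00010✓ 00100✓ 00111 01000✓ 01010✓ 01100✓ 01101✓ 10000✓ 10100✓ 10101✓ 11001 11010✓ 11110✓ 11111✓
Round 1: -0000✓ -0100✓ -1010 0-000✓ 0-010✓ 0-100✓ 00-00✓ 000-0✓ 01-00✓ 010-0✓ 0110- 10-00✓ 1010- 11-10 1111-
Round 2: -0-00 0--00 0-0-0
PIs = {-0-00, -1010, 0--00, 0-0-0, 00111, 0110-, 1010-, 11-10, 11001, 1111-}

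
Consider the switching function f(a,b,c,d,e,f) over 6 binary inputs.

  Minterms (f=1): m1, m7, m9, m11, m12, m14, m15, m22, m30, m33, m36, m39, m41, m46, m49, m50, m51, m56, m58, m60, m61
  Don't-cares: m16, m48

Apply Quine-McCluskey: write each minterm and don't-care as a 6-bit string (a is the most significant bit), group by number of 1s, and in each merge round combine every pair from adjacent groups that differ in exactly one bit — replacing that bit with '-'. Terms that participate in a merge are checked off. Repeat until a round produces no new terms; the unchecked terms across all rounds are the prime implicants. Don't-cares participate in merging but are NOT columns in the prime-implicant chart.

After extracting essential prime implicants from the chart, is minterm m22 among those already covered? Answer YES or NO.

YES

[col 0] 000001*, 000111*, 001001*, 001011*, 001100*, 001110*, 001111*, 010000*, 010110*, 011110*, 100001*, 100100, 100111*, 101001*, 101110*, 110000*, 110001*, 110010*, 110011*, 111000*, 111010*, 111100*, 111101*
[col 1] -00001*, -00111, -01001*, -01110, -10000, 0-1110, 00-001*, 00-111, 001-11, 0010-1, 0011-0, 00111-, 01-110, 1-0001, 10-001*, 11-000*, 11-010*, 1100-0*, 1100-1*, 11000-*, 11001-*, 111-00, 1110-0*, 11110-
[col 2] -0-001, 11-0-0, 1100--
Prime implicants: -0-001, -00111, -01110, -10000, 0-1110, 00-111, 001-11, 0010-1, 0011-0, 00111-, 01-110, 1-0001, 100100, 11-0-0, 1100--, 111-00, 11110-
PI chart (minterm → PIs covering it):
  1 | -0-001  (sole → essential)
  7 | -00111,00-111
  9 | -0-001,0010-1
  11 | 001-11,0010-1
  12 | 0011-0  (sole → essential)
  14 | -01110,0-1110,0011-0,00111-
  15 | 00-111,001-11,00111-
  22 | 01-110  (sole → essential)
  30 | 0-1110,01-110
  33 | -0-001,1-0001
  36 | 100100  (sole → essential)
  39 | -00111  (sole → essential)
  41 | -0-001  (sole → essential)
  46 | -01110  (sole → essential)
  49 | 1-0001,1100--
  50 | 11-0-0,1100--
  51 | 1100--  (sole → essential)
  56 | 11-0-0,111-00
  58 | 11-0-0  (sole → essential)
  60 | 111-00,11110-
  61 | 11110-  (sole → essential)
Essential prime implicants: -0-001, -00111, -01110, 0011-0, 01-110, 100100, 11-0-0, 1100--, 11110-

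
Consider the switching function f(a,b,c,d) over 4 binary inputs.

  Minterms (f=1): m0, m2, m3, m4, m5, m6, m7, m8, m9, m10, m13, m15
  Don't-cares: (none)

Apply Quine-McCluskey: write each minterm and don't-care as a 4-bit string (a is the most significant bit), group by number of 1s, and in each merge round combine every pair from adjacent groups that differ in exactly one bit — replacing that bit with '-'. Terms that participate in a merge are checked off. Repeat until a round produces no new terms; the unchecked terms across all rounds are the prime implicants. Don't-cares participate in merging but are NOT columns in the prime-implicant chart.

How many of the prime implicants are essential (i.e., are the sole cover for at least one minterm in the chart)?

3

size-2^0 implicants → 0000(✓)  0010(✓)  0011(✓)  0100(✓)  0101(✓)  0110(✓)  0111(✓)  1000(✓)  1001(✓)  1010(✓)  1101(✓)  1111(✓)
size-2^1 implicants → -000(✓)  -010(✓)  -101(✓)  -111(✓)  0-00(✓)  0-10(✓)  0-11(✓)  00-0(✓)  001-(✓)  01-0(✓)  01-1(✓)  010-(✓)  011-(✓)  1-01  10-0(✓)  100-  11-1(✓)
size-2^2 implicants → -0-0  -1-1  0--0  0-1-  01--
Unchecked terms (primes): -0-0, -1-1, 0--0, 0-1-, 01--, 1-01, 100-
Minterm coverage:
  m0 ⊆ -0-0,0--0
  m2 ⊆ -0-0,0--0,0-1-
  m3 ⊆ 0-1- [E]
  m4 ⊆ 0--0,01--
  m5 ⊆ -1-1,01--
  m6 ⊆ 0--0,0-1-,01--
  m7 ⊆ -1-1,0-1-,01--
  m8 ⊆ -0-0,100-
  m9 ⊆ 1-01,100-
  m10 ⊆ -0-0 [E]
  m13 ⊆ -1-1,1-01
  m15 ⊆ -1-1 [E]
E = {-0-0, -1-1, 0-1-}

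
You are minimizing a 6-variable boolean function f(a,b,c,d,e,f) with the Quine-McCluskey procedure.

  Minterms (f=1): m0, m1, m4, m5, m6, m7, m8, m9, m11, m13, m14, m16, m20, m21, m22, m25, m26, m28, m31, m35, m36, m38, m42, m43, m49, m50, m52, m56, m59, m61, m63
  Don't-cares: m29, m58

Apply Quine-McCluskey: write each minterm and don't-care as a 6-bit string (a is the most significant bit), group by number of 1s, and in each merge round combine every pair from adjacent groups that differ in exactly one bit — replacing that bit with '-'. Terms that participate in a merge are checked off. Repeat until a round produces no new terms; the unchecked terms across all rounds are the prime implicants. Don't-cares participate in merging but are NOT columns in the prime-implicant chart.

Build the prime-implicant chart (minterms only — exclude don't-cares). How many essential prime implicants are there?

Round 0: 000000✓ 000001✓ 000100✓ 000101✓ 000110✓ 000111✓ 001000✓ 001001✓ 001011✓ 001101✓ 001110✓ 010000✓ 010100✓ 010101✓ 010110✓ 011001✓ 011010✓ 011100✓ 011101✓ 011111✓ 100011✓ 100100✓ 100110✓ 101010✓ 101011✓ 110001 110010✓ 110100✓ 111000✓ 111010✓ 111011✓ 111101✓ 111111✓
Round 1: -00100✓ -00110✓ -01011 -10100✓ -11010 -11101✓ -11111✓ 0-0000✓ 0-0100✓ 0-0101✓ 0-0110✓ 0-1001✓ 0-1101✓ 00-000✓ 00-001✓ 00-101✓ 00-110 000-00✓ 000-01✓ 00000-✓ 0001-0✓ 0001-1✓ 00010-✓ 00011-✓ 001-01✓ 0010-1 00100-✓ 01-100✓ 01-101✓ 010-00✓ 0101-0✓ 01010-✓ 011-01✓ 0111-1✓ 01110-✓ 1-0100✓ 1-1010✓ 1-1011✓ 10-011 1001-0✓ 10101-✓ 11-010 111-11 1110-0 11101-✓ 1111-1✓
Round 2: --0100 -001-0 -111-1 0--101 0-0-00 0-01-0 0-010- 0-1-01 00--01 00-00- 000-0- 0001-- 01-10- 1-101-
PIs = {--0100, -001-0, -01011, -11010, -111-1, 0--101, 0-0-00, 0-01-0, 0-010-, 0-1-01, 00--01, 00-00-, 00-110, 000-0-, 0001--, 0010-1, 01-10-, 1-101-, 10-011, 11-010, 110001, 111-11, 1110-0}
Coverage chart:
  m0: 0-0-00,00-00-,000-0-
  m1: 00--01,00-00-,000-0-
  m4: --0100,-001-0,0-0-00,0-01-0,0-010-,000-0-,0001--
  m5: 0--101,0-010-,00--01,000-0-,0001--
  m6: -001-0,0-01-0,00-110,0001--
  m7: 0001-- ←essential
  m8: 00-00- ←essential
  m9: 0-1-01,00--01,00-00-,0010-1
  m11: -01011,0010-1
  m13: 0--101,0-1-01,00--01
  m14: 00-110 ←essential
  m16: 0-0-00 ←essential
  m20: --0100,0-0-00,0-01-0,0-010-,01-10-
  m21: 0--101,0-010-,01-10-
  m22: 0-01-0 ←essential
  m25: 0-1-01 ←essential
  m26: -11010 ←essential
  m28: 01-10- ←essential
  m31: -111-1 ←essential
  m35: 10-011 ←essential
  m36: --0100,-001-0
  m38: -001-0 ←essential
  m42: 1-101- ←essential
  m43: -01011,1-101-,10-011
  m49: 110001 ←essential
  m50: 11-010 ←essential
  m52: --0100 ←essential
  m56: 1110-0 ←essential
  m59: 1-101-,111-11
  m61: -111-1 ←essential
  m63: -111-1,111-11
Essential: --0100, -001-0, -11010, -111-1, 0-0-00, 0-01-0, 0-1-01, 00-00-, 00-110, 0001--, 01-10-, 1-101-, 10-011, 11-010, 110001, 1110-0

16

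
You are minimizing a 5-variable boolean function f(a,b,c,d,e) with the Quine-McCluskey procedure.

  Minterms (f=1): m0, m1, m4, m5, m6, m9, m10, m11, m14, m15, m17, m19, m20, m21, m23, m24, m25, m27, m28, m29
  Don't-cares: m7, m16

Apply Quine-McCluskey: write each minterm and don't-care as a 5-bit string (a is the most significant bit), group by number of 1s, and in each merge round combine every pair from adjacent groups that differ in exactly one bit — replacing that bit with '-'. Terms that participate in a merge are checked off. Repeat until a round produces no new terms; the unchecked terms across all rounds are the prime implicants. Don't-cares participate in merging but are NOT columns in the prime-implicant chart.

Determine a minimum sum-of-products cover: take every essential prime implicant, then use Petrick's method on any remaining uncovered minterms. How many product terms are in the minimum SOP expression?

[col 0] 00000*, 00001*, 00100*, 00101*, 00110*, 00111*, 01001*, 01010*, 01011*, 01110*, 01111*, 10000*, 10001*, 10011*, 10100*, 10101*, 10111*, 11000*, 11001*, 11011*, 11100*, 11101*
[col 1] -0000*, -0001*, -0100*, -0101*, -0111*, -1001*, -1011*, 0-001*, 0-110*, 0-111*, 00-00*, 00-01*, 0000-*, 001-0*, 001-1*, 0010-*, 0011-*, 01-10*, 01-11*, 010-1*, 0101-*, 0111-*, 1-000*, 1-001*, 1-011*, 1-100*, 1-101*, 10-00*, 10-01*, 10-11*, 100-1*, 1000-*, 101-1*, 1010-*, 11-00*, 11-01*, 110-1*, 1100-*, 1110-*
[col 2] --001, -0-00*, -0-01*, -000-*, -01-1, -010-*, -10-1, 0-11-, 00-0-*, 001--, 01-1-, 1--00*, 1--01*, 1-0-1, 1-00-*, 1-10-*, 10--1, 10-0-*, 11-0-*
[col 3] -0-0-, 1--0-
Prime implicants: --001, -0-0-, -01-1, -10-1, 0-11-, 001--, 01-1-, 1--0-, 1-0-1, 10--1
PI chart (minterm → PIs covering it):
  0 | -0-0-  (sole → essential)
  1 | --001,-0-0-
  4 | -0-0-,001--
  5 | -0-0-,-01-1,001--
  6 | 0-11-,001--
  9 | --001,-10-1
  10 | 01-1-  (sole → essential)
  11 | -10-1,01-1-
  14 | 0-11-,01-1-
  15 | 0-11-,01-1-
  17 | --001,-0-0-,1--0-,1-0-1,10--1
  19 | 1-0-1,10--1
  20 | -0-0-,1--0-
  21 | -0-0-,-01-1,1--0-,10--1
  23 | -01-1,10--1
  24 | 1--0-  (sole → essential)
  25 | --001,-10-1,1--0-,1-0-1
  27 | -10-1,1-0-1
  28 | 1--0-  (sole → essential)
  29 | 1--0-  (sole → essential)
Essential prime implicants: -0-0-, 01-1-, 1--0-
Petrick residual → -10-1, 0-11-, 10--1
Minimum SOP uses 6 PIs: b'd' + bc'e + a'cd + a'bd + ad' + ab'e

6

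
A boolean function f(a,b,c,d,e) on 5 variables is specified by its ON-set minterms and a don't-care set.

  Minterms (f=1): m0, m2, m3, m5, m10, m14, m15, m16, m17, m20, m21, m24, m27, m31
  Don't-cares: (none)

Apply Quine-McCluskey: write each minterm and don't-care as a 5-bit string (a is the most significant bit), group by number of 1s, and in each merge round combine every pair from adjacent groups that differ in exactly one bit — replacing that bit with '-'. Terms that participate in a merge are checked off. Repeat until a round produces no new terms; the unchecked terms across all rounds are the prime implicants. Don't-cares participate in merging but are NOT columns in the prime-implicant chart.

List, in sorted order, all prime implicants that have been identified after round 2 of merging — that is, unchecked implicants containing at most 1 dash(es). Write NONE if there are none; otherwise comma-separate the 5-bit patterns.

-0000, -0101, -1111, 0-010, 000-0, 0001-, 01-10, 0111-, 1-000, 11-11

size-2^0 implicants → 00000(✓)  00010(✓)  00011(✓)  00101(✓)  01010(✓)  01110(✓)  01111(✓)  10000(✓)  10001(✓)  10100(✓)  10101(✓)  11000(✓)  11011(✓)  11111(✓)
size-2^1 implicants → -0000  -0101  -1111  0-010  000-0  0001-  01-10  0111-  1-000  10-00(✓)  10-01(✓)  1000-(✓)  1010-(✓)  11-11
size-2^2 implicants → 10-0-
Unchecked terms (primes): -0000, -0101, -1111, 0-010, 000-0, 0001-, 01-10, 0111-, 1-000, 10-0-, 11-11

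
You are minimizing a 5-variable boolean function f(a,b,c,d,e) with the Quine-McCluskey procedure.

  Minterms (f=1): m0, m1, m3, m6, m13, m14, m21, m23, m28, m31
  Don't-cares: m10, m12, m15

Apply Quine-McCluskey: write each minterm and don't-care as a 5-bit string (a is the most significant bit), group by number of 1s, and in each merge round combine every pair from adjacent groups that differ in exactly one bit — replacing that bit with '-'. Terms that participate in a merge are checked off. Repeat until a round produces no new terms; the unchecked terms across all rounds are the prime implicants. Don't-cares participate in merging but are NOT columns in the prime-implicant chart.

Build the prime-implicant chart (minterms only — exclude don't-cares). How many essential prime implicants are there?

6

[col 0] 00000*, 00001*, 00011*, 00110*, 01010*, 01100*, 01101*, 01110*, 01111*, 10101*, 10111*, 11100*, 11111*
[col 1] -1100, -1111, 0-110, 000-1, 0000-, 01-10, 011-0*, 011-1*, 0110-*, 0111-*, 1-111, 101-1
[col 2] 011--
Prime implicants: -1100, -1111, 0-110, 000-1, 0000-, 01-10, 011--, 1-111, 101-1
PI chart (minterm → PIs covering it):
  0 | 0000-  (sole → essential)
  1 | 000-1,0000-
  3 | 000-1  (sole → essential)
  6 | 0-110  (sole → essential)
  13 | 011--  (sole → essential)
  14 | 0-110,01-10,011--
  21 | 101-1  (sole → essential)
  23 | 1-111,101-1
  28 | -1100  (sole → essential)
  31 | -1111,1-111
Essential prime implicants: -1100, 0-110, 000-1, 0000-, 011--, 101-1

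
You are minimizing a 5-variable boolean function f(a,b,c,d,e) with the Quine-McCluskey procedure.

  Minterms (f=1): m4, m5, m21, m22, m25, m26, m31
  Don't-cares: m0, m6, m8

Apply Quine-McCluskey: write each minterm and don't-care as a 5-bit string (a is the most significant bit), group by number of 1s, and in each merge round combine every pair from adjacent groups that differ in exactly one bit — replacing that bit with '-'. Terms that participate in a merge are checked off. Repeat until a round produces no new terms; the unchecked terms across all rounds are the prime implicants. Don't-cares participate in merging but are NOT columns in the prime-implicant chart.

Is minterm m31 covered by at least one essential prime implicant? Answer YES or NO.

Round 0: 00000✓ 00100✓ 00101✓ 00110✓ 01000✓ 10101✓ 10110✓ 11001 11010 11111
Round 1: -0101 -0110 0-000 00-00 001-0 0010-
PIs = {-0101, -0110, 0-000, 00-00, 001-0, 0010-, 11001, 11010, 11111}
Coverage chart:
  m4: 00-00,001-0,0010-
  m5: -0101,0010-
  m21: -0101 ←essential
  m22: -0110 ←essential
  m25: 11001 ←essential
  m26: 11010 ←essential
  m31: 11111 ←essential
Essential: -0101, -0110, 11001, 11010, 11111

YES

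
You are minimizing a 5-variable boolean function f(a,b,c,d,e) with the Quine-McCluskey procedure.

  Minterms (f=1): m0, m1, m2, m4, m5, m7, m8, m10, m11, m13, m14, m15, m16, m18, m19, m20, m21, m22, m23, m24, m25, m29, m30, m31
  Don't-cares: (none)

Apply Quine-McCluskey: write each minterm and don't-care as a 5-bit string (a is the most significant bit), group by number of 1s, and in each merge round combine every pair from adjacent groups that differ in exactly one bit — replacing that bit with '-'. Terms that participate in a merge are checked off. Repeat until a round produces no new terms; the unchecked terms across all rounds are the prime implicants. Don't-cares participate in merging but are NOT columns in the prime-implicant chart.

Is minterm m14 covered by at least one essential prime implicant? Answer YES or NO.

[col 0] 00000*, 00001*, 00010*, 00100*, 00101*, 00111*, 01000*, 01010*, 01011*, 01101*, 01110*, 01111*, 10000*, 10010*, 10011*, 10100*, 10101*, 10110*, 10111*, 11000*, 11001*, 11101*, 11110*, 11111*
[col 1] -0000*, -0010*, -0100*, -0101*, -0111*, -1000*, -1101*, -1110*, -1111*, 0-000*, 0-010*, 0-101*, 0-111*, 00-00*, 00-01*, 000-0*, 0000-*, 001-1*, 0010-*, 01-10*, 01-11*, 010-0*, 0101-*, 011-1*, 0111-*, 1-000*, 1-101*, 1-110*, 1-111*, 10-00*, 10-10*, 10-11*, 100-0*, 1001-*, 101-0*, 101-1*, 1010-*, 1011-*, 11-01, 1100-, 111-1*, 1111-*
[col 2] --000, --101*, --111*, -0-00, -00-0, -01-1*, -010-, -11-1*, -111-, 0-0-0, 0-1-1*, 00-0-, 01-1-, 1-1-1*, 1-11-, 10--0, 10-1-, 101--
[col 3] --1-1
Prime implicants: --000, --1-1, -0-00, -00-0, -010-, -111-, 0-0-0, 00-0-, 01-1-, 1-11-, 10--0, 10-1-, 101--, 11-01, 1100-
PI chart (minterm → PIs covering it):
  0 | --000,-0-00,-00-0,0-0-0,00-0-
  1 | 00-0-  (sole → essential)
  2 | -00-0,0-0-0
  4 | -0-00,-010-,00-0-
  5 | --1-1,-010-,00-0-
  7 | --1-1  (sole → essential)
  8 | --000,0-0-0
  10 | 0-0-0,01-1-
  11 | 01-1-  (sole → essential)
  13 | --1-1  (sole → essential)
  14 | -111-,01-1-
  15 | --1-1,-111-,01-1-
  16 | --000,-0-00,-00-0,10--0
  18 | -00-0,10--0,10-1-
  19 | 10-1-  (sole → essential)
  20 | -0-00,-010-,10--0,101--
  21 | --1-1,-010-,101--
  22 | 1-11-,10--0,10-1-,101--
  23 | --1-1,1-11-,10-1-,101--
  24 | --000,1100-
  25 | 11-01,1100-
  29 | --1-1,11-01
  30 | -111-,1-11-
  31 | --1-1,-111-,1-11-
Essential prime implicants: --1-1, 00-0-, 01-1-, 10-1-

YES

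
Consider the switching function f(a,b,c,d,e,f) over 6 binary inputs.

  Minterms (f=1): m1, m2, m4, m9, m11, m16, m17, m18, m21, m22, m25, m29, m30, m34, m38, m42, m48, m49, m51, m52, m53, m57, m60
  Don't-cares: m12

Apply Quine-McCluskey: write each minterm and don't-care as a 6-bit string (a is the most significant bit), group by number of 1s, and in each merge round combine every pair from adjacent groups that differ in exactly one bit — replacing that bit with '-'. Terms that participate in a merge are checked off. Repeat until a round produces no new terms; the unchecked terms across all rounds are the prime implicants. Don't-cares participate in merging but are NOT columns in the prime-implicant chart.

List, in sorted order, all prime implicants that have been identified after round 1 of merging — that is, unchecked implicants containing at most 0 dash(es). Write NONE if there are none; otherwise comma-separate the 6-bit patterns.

NONE

[col 0] 000001*, 000010*, 000100*, 001001*, 001011*, 001100*, 010000*, 010001*, 010010*, 010101*, 010110*, 011001*, 011101*, 011110*, 100010*, 100110*, 101010*, 110000*, 110001*, 110011*, 110100*, 110101*, 111001*, 111100*
[col 1] -00010, -10000*, -10001*, -10101*, -11001*, 0-0001*, 0-0010, 0-1001*, 00-001*, 00-100, 0010-1, 01-001*, 01-101*, 01-110, 010-01*, 010-10, 0100-0, 01000-*, 011-01*, 10-010, 100-10, 11-001*, 11-100, 110-00*, 110-01*, 1100-1, 11000-*, 11010-*
[col 2] -1-001, -10-01, -1000-, 0--001, 01--01, 110-0-
Prime implicants: -00010, -1-001, -10-01, -1000-, 0--001, 0-0010, 00-100, 0010-1, 01--01, 01-110, 010-10, 0100-0, 10-010, 100-10, 11-100, 110-0-, 1100-1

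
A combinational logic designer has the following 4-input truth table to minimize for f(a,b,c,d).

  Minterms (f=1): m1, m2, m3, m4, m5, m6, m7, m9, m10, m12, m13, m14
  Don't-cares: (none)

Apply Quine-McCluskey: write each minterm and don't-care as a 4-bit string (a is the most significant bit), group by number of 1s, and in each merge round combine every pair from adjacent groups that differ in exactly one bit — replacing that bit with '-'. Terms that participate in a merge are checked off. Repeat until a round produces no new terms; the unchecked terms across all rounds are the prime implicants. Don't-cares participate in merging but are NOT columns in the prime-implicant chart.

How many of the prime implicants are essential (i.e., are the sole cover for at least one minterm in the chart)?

2

size-2^0 implicants → 0001(✓)  0010(✓)  0011(✓)  0100(✓)  0101(✓)  0110(✓)  0111(✓)  1001(✓)  1010(✓)  1100(✓)  1101(✓)  1110(✓)
size-2^1 implicants → -001(✓)  -010(✓)  -100(✓)  -101(✓)  -110(✓)  0-01(✓)  0-10(✓)  0-11(✓)  00-1(✓)  001-(✓)  01-0(✓)  01-1(✓)  010-(✓)  011-(✓)  1-01(✓)  1-10(✓)  11-0(✓)  110-(✓)
size-2^2 implicants → --01  --10  -1-0  -10-  0--1  0-1-  01--
Unchecked terms (primes): --01, --10, -1-0, -10-, 0--1, 0-1-, 01--
Minterm coverage:
  m1 ⊆ --01,0--1
  m2 ⊆ --10,0-1-
  m3 ⊆ 0--1,0-1-
  m4 ⊆ -1-0,-10-,01--
  m5 ⊆ --01,-10-,0--1,01--
  m6 ⊆ --10,-1-0,0-1-,01--
  m7 ⊆ 0--1,0-1-,01--
  m9 ⊆ --01 [E]
  m10 ⊆ --10 [E]
  m12 ⊆ -1-0,-10-
  m13 ⊆ --01,-10-
  m14 ⊆ --10,-1-0
E = {--01, --10}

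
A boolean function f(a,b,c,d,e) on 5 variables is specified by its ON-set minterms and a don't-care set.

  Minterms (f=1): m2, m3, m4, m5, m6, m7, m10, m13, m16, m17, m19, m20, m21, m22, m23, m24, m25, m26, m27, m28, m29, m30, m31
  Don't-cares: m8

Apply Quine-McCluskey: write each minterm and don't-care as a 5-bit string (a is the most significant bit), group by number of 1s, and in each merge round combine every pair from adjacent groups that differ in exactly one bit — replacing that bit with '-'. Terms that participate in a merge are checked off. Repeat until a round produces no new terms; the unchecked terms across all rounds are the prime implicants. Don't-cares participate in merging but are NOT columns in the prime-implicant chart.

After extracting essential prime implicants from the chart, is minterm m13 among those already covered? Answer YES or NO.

YES

size-2^0 implicants → 00010(✓)  00011(✓)  00100(✓)  00101(✓)  00110(✓)  00111(✓)  01000(✓)  01010(✓)  01101(✓)  10000(✓)  10001(✓)  10011(✓)  10100(✓)  10101(✓)  10110(✓)  10111(✓)  11000(✓)  11001(✓)  11010(✓)  11011(✓)  11100(✓)  11101(✓)  11110(✓)  11111(✓)
size-2^1 implicants → -0011(✓)  -0100(✓)  -0101(✓)  -0110(✓)  -0111(✓)  -1000(✓)  -1010(✓)  -1101(✓)  0-010  0-101(✓)  00-10(✓)  00-11(✓)  0001-(✓)  001-0(✓)  001-1(✓)  0010-(✓)  0011-(✓)  010-0(✓)  1-000(✓)  1-001(✓)  1-011(✓)  1-100(✓)  1-101(✓)  1-110(✓)  1-111(✓)  10-00(✓)  10-01(✓)  10-11(✓)  100-1(✓)  1000-(✓)  101-0(✓)  101-1(✓)  1010-(✓)  1011-(✓)  11-00(✓)  11-01(✓)  11-10(✓)  11-11(✓)  110-0(✓)  110-1(✓)  1100-(✓)  1101-(✓)  111-0(✓)  111-1(✓)  1110-(✓)  1111-(✓)
size-2^2 implicants → --101  -0-11  -01-0(✓)  -01-1(✓)  -010-(✓)  -011-(✓)  -10-0  00-1-  001--(✓)  1--00(✓)  1--01(✓)  1--11(✓)  1-0-1(✓)  1-00-(✓)  1-1-0(✓)  1-1-1(✓)  1-10-(✓)  1-11-(✓)  10--1(✓)  10-0-(✓)  101--(✓)  11--0(✓)  11--1(✓)  11-0-(✓)  11-1-(✓)  110--(✓)  111--(✓)
size-2^3 implicants → -01--  1---1  1--0-  1-1--  11---
Unchecked terms (primes): --101, -0-11, -01--, -10-0, 0-010, 00-1-, 1---1, 1--0-, 1-1--, 11---
Minterm coverage:
  m2 ⊆ 0-010,00-1-
  m3 ⊆ -0-11,00-1-
  m4 ⊆ -01-- [E]
  m5 ⊆ --101,-01--
  m6 ⊆ -01--,00-1-
  m7 ⊆ -0-11,-01--,00-1-
  m10 ⊆ -10-0,0-010
  m13 ⊆ --101 [E]
  m16 ⊆ 1--0- [E]
  m17 ⊆ 1---1,1--0-
  m19 ⊆ -0-11,1---1
  m20 ⊆ -01--,1--0-,1-1--
  m21 ⊆ --101,-01--,1---1,1--0-,1-1--
  m22 ⊆ -01--,1-1--
  m23 ⊆ -0-11,-01--,1---1,1-1--
  m24 ⊆ -10-0,1--0-,11---
  m25 ⊆ 1---1,1--0-,11---
  m26 ⊆ -10-0,11---
  m27 ⊆ 1---1,11---
  m28 ⊆ 1--0-,1-1--,11---
  m29 ⊆ --101,1---1,1--0-,1-1--,11---
  m30 ⊆ 1-1--,11---
  m31 ⊆ 1---1,1-1--,11---
E = {--101, -01--, 1--0-}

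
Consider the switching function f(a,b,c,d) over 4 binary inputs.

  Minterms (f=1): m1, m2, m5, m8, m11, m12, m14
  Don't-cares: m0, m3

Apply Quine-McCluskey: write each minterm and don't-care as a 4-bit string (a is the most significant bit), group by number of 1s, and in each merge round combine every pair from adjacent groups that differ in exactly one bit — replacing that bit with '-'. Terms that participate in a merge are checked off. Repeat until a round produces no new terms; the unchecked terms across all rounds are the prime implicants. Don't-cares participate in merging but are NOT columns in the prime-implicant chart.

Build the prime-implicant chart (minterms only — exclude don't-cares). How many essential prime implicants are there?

4

Round 0: 0000✓ 0001✓ 0010✓ 0011✓ 0101✓ 1000✓ 1011✓ 1100✓ 1110✓
Round 1: -000 -011 0-01 00-0✓ 00-1✓ 000-✓ 001-✓ 1-00 11-0
Round 2: 00--
PIs = {-000, -011, 0-01, 00--, 1-00, 11-0}
Coverage chart:
  m1: 0-01,00--
  m2: 00-- ←essential
  m5: 0-01 ←essential
  m8: -000,1-00
  m11: -011 ←essential
  m12: 1-00,11-0
  m14: 11-0 ←essential
Essential: -011, 0-01, 00--, 11-0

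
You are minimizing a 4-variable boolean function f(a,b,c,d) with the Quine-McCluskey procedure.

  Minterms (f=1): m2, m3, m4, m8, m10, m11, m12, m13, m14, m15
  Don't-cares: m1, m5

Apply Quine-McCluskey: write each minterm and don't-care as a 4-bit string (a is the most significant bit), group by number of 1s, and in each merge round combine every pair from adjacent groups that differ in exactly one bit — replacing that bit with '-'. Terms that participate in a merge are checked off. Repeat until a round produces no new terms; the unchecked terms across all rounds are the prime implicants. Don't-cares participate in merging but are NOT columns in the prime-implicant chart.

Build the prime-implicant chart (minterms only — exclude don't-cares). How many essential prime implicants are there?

Round 0: 0001✓ 0010✓ 0011✓ 0100✓ 0101✓ 1000✓ 1010✓ 1011✓ 1100✓ 1101✓ 1110✓ 1111✓
Round 1: -010✓ -011✓ -100✓ -101✓ 0-01 00-1 001-✓ 010-✓ 1-00✓ 1-10✓ 1-11✓ 10-0✓ 101-✓ 11-0✓ 11-1✓ 110-✓ 111-✓
Round 2: -01- -10- 1--0 1-1- 11--
PIs = {-01-, -10-, 0-01, 00-1, 1--0, 1-1-, 11--}
Coverage chart:
  m2: -01- ←essential
  m3: -01-,00-1
  m4: -10- ←essential
  m8: 1--0 ←essential
  m10: -01-,1--0,1-1-
  m11: -01-,1-1-
  m12: -10-,1--0,11--
  m13: -10-,11--
  m14: 1--0,1-1-,11--
  m15: 1-1-,11--
Essential: -01-, -10-, 1--0

3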